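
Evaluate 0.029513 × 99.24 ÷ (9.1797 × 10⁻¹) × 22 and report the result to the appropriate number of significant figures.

0.029513 × 99.24 ÷ (9.1797 × 10⁻¹) × 22 = 70.1930810811…
Multiplication/division keeps the fewest significant figures: 0.029513 → 5 s.f., 99.24 → 4 s.f., 9.1797 × 10⁻¹ → 5 s.f., 22 → 2 s.f.; limit is 2.
Rounded to 2 significant figures: 7.0 × 10¹.

7.0 × 10¹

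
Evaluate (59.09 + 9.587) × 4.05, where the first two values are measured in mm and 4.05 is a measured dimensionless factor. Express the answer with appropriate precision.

278 mm

59.09 mm + 9.587 mm = 68.677 mm; the sum is limited to 2 decimal places (4 s.f.).
Carrying full precision, 68.677 × 4.05 = 278.14185 mm; 4.05 has 3 s.f., so the result keeps min(4, 3) = 3 s.f.
Rounded to 3 significant figures: 278 mm.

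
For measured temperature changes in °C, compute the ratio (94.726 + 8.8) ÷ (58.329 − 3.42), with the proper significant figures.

1.885

94.726 + 8.8 = 103.526, limited to 1 d.p. → 4 s.f.; 58.329 − 3.42 = 54.909, limited to 2 d.p. → 4 s.f.
Carrying full precision, 103.526 ÷ 54.909 = 1.88541040631…; keep min(4, 4) = 4 s.f.
Rounded to 4 significant figures: 1.885.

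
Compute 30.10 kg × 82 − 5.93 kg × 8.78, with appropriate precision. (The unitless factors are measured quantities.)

30.10 × 82 = 2468.2 → 2.5 × 10^3 kg (2 s.f., last digit at the 10^2 place).
5.93 × 8.78 = 52.0654 → 52.1 kg (3 s.f., last digit at the 10^-1 place).
Difference: 2416.1346 kg; keep the coarser place, 10^2.
Result: 2.4 × 10^3 kg.

2.4 × 10^3 kg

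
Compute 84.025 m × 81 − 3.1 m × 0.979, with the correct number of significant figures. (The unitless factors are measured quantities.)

6.8 × 10^3 m

84.025 × 81 = 6806.025 → 6.8 × 10^3 m (2 s.f., last digit at the 10^2 place).
3.1 × 0.979 = 3.0349 → 3.0 m (2 s.f., last digit at the 10^-1 place).
Difference: 6802.9901 m; keep the coarser place, 10^2.
Result: 6.8 × 10^3 m.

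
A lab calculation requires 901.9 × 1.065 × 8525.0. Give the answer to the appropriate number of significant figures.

8.188 × 10⁶

901.9 × 1.065 × 8525.0 = 8188462.8375
Multiplication/division keeps the fewest significant figures: 901.9 → 4 s.f., 1.065 → 4 s.f., 8525.0 → 5 s.f.; limit is 4.
Rounded to 4 significant figures: 8.188 × 10⁶.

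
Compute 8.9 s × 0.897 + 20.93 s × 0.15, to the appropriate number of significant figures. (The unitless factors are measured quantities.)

8.9 × 0.897 = 7.9833 → 8.0 s (2 s.f., last digit at the 10^-1 place).
20.93 × 0.15 = 3.1395 → 3.1 s (2 s.f., last digit at the 10^-1 place).
Sum: 11.1228 s; keep the coarser place, 10^-1.
Result: 11.1 s.

11.1 s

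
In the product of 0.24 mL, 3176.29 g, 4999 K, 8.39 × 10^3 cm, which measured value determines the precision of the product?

0.24 mL → 2 s.f.; 3176.29 g → 6 s.f.; 4999 K → 4 s.f.; 8.39 × 10^3 cm → 3 s.f.
The fewest is 2 significant figures, from 0.24 mL.

0.24 mL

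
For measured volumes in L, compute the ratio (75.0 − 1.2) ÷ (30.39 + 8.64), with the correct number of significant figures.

1.89

75.0 − 1.2 = 73.8, limited to 1 d.p. → 3 s.f.; 30.39 + 8.64 = 39.03, limited to 2 d.p. → 4 s.f.
Carrying full precision, 73.8 ÷ 39.03 = 1.89085318985…; keep min(3, 4) = 3 s.f.
Rounded to 3 significant figures: 1.89.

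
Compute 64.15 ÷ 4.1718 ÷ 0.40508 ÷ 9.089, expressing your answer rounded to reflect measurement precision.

64.15 ÷ 4.1718 ÷ 0.40508 ÷ 9.089 = 4.17653645214…
Multiplication/division keeps the fewest significant figures: 64.15 → 4 s.f., 4.1718 → 5 s.f., 0.40508 → 5 s.f., 9.089 → 4 s.f.; limit is 4.
Rounded to 4 significant figures: 4.177.

4.177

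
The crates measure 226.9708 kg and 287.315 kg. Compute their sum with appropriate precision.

226.9708 kg + 287.315 kg = 514.2858 kg.
Addition/subtraction keeps the fewest decimal places: 226.9708 → 4 decimal places, 287.315 → 3 decimal places; limit is 3.
Rounded to 3 decimal places: 5.14286 × 10^2 kg.

5.14286 × 10^2 kg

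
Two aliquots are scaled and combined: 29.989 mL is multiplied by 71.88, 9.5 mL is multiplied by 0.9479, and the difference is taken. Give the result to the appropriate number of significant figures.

2147 mL

29.989 × 71.88 = 2155.60932 → 2156 mL (4 s.f., last digit at the 10^0 place).
9.5 × 0.9479 = 9.00505 → 9.0 mL (2 s.f., last digit at the 10^-1 place).
Difference: 2146.60427 mL; keep the coarser place, 10^0.
Result: 2147 mL.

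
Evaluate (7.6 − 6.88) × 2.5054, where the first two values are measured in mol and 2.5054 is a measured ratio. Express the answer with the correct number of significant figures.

7.6 mol − 6.88 mol = 0.72 mol; the difference is limited to 1 decimal place (1 s.f.).
Carrying full precision, 0.72 × 2.5054 = 1.803888 mol; 2.5054 has 5 s.f., so the result keeps min(1, 5) = 1 s.f.
Rounded to 1 significant figure: 2 mol.

2 mol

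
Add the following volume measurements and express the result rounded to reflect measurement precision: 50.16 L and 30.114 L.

50.16 L + 30.114 L = 80.274 L.
Addition/subtraction keeps the fewest decimal places: 50.16 → 2 decimal places, 30.114 → 3 decimal places; limit is 2.
Rounded to 2 decimal places: 80.27 L.

80.27 L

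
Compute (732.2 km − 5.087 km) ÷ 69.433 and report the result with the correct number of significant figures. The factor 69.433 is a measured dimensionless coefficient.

732.2 km − 5.087 km = 727.113 km; the difference is limited to 1 decimal place (4 s.f.).
Carrying full precision, 727.113 ÷ 69.433 = 10.4721530108… km; 69.433 has 5 s.f., so the result keeps min(4, 5) = 4 s.f.
Rounded to 4 significant figures: 10.47 km.

10.47 km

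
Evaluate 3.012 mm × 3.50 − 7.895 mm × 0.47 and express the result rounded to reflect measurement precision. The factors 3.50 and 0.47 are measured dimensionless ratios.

6.8 mm

3.012 × 3.50 = 10.542 → 10.5 mm (3 s.f., last digit at the 10^-1 place).
7.895 × 0.47 = 3.71065 → 3.7 mm (2 s.f., last digit at the 10^-1 place).
Difference: 6.83135 mm; keep the coarser place, 10^-1.
Result: 6.8 mm.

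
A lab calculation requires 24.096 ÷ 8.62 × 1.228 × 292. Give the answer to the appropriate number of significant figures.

24.096 ÷ 8.62 × 1.228 × 292 = 1002.34887425…
Multiplication/division keeps the fewest significant figures: 24.096 → 5 s.f., 8.62 → 3 s.f., 1.228 → 4 s.f., 292 → 3 s.f.; limit is 3.
Rounded to 3 significant figures: 1.00 × 10^3.

1.00 × 10^3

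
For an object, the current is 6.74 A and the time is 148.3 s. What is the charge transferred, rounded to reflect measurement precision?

1.00 × 10³ C

charge transferred = 6.74 A × 148.3 s = 999.542 C.
6.74 has 3 significant figures; 148.3 has 4.
Division/multiplication keeps the fewest: 3 significant figures.
Rounded: 1.00 × 10³ C.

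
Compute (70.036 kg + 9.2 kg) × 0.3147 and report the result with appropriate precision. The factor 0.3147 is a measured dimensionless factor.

70.036 kg + 9.2 kg = 79.236 kg; the sum is limited to 1 decimal place (3 s.f.).
Carrying full precision, 79.236 × 0.3147 = 24.9355692 kg; 0.3147 has 4 s.f., so the result keeps min(3, 4) = 3 s.f.
Rounded to 3 significant figures: 24.9 kg.

24.9 kg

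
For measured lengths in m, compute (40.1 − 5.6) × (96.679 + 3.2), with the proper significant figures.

40.1 − 5.6 = 34.5, limited to 1 d.p. → 3 s.f.; 96.679 + 3.2 = 99.879, limited to 1 d.p. → 3 s.f.
Carrying full precision, 34.5 × 99.879 = 3445.8255; keep min(3, 3) = 3 s.f.
Rounded to 3 significant figures: 3.45 × 10³ m².

3.45 × 10³ m²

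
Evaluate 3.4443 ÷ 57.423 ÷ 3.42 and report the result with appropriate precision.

3.4443 ÷ 57.423 ÷ 3.42 = 0.0175383602939…
Multiplication/division keeps the fewest significant figures: 3.4443 → 5 s.f., 57.423 → 5 s.f., 3.42 → 3 s.f.; limit is 3.
Rounded to 3 significant figures: 0.0175.

0.0175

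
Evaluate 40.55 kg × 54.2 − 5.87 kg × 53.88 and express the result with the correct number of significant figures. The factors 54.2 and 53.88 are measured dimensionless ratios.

40.55 × 54.2 = 2197.81 → 2.20 × 10³ kg (3 s.f., last digit at the 10^1 place).
5.87 × 53.88 = 316.2756 → 3.16 × 10² kg (3 s.f., last digit at the 10^0 place).
Difference: 1881.5344 kg; keep the coarser place, 10^1.
Result: 1.88 × 10³ kg.

1.88 × 10³ kg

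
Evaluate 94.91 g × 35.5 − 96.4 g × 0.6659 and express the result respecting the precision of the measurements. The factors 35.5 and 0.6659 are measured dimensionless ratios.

3.31 × 10³ g

94.91 × 35.5 = 3369.305 → 3.37 × 10³ g (3 s.f., last digit at the 10^1 place).
96.4 × 0.6659 = 64.19276 → 64.2 g (3 s.f., last digit at the 10^-1 place).
Difference: 3305.11224 g; keep the coarser place, 10^1.
Result: 3.31 × 10³ g.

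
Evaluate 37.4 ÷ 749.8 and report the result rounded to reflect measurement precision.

37.4 ÷ 749.8 = 0.0498799679915…
Multiplication/division keeps the fewest significant figures: 37.4 → 3 s.f., 749.8 → 4 s.f.; limit is 3.
Rounded to 3 significant figures: 0.0499.

0.0499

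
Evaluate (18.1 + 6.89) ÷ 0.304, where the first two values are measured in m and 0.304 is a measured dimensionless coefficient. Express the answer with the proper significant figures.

82.2 m

18.1 m + 6.89 m = 24.99 m; the sum is limited to 1 decimal place (3 s.f.).
Carrying full precision, 24.99 ÷ 0.304 = 82.2039473684… m; 0.304 has 3 s.f., so the result keeps min(3, 3) = 3 s.f.
Rounded to 3 significant figures: 82.2 m.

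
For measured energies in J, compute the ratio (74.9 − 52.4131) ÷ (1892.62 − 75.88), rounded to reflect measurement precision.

74.9 − 52.4131 = 22.4869, limited to 1 d.p. → 3 s.f.; 1892.62 − 75.88 = 1816.74, limited to 2 d.p. → 6 s.f.
Carrying full precision, 22.4869 ÷ 1816.74 = 0.0123776104451…; keep min(3, 6) = 3 s.f.
Rounded to 3 significant figures: 0.0124.

0.0124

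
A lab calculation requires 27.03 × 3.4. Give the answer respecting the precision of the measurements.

92

27.03 × 3.4 = 91.902
Multiplication/division keeps the fewest significant figures: 27.03 → 4 s.f., 3.4 → 2 s.f.; limit is 2.
Rounded to 2 significant figures: 92.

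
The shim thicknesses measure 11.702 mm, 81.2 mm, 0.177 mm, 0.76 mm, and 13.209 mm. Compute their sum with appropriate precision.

107.0 mm

11.702 mm + 81.2 mm + 0.177 mm + 0.76 mm + 13.209 mm = 107.048 mm.
Addition/subtraction keeps the fewest decimal places: 11.702 → 3 decimal places, 81.2 → 1 decimal place, 0.177 → 3 decimal places, 0.76 → 2 decimal places, 13.209 → 3 decimal places; limit is 1.
Rounded to 1 decimal place: 107.0 mm.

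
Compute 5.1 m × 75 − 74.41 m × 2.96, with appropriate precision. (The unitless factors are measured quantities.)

1.6 × 10^2 m

5.1 × 75 = 382.5 → 3.8 × 10^2 m (2 s.f., last digit at the 10^1 place).
74.41 × 2.96 = 220.2536 → 2.20 × 10^2 m (3 s.f., last digit at the 10^0 place).
Difference: 162.2464 m; keep the coarser place, 10^1.
Result: 1.6 × 10^2 m.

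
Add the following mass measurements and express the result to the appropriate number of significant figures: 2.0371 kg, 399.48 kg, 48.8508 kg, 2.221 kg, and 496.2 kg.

2.0371 kg + 399.48 kg + 48.8508 kg + 2.221 kg + 496.2 kg = 948.7889 kg.
Addition/subtraction keeps the fewest decimal places: 2.0371 → 4 decimal places, 399.48 → 2 decimal places, 48.8508 → 4 decimal places, 2.221 → 3 decimal places, 496.2 → 1 decimal place; limit is 1.
Rounded to 1 decimal place: 948.8 kg.

948.8 kg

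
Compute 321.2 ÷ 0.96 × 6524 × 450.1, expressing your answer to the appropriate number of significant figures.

9.8 × 10^8

321.2 ÷ 0.96 × 6524 × 450.1 = 982488032.167…
Multiplication/division keeps the fewest significant figures: 321.2 → 4 s.f., 0.96 → 2 s.f., 6524 → 4 s.f., 450.1 → 4 s.f.; limit is 2.
Rounded to 2 significant figures: 9.8 × 10^8.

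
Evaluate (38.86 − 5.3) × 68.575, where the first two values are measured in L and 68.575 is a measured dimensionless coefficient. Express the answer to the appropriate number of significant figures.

2.30 × 10^3 L

38.86 L − 5.3 L = 33.56 L; the difference is limited to 1 decimal place (3 s.f.).
Carrying full precision, 33.56 × 68.575 = 2301.377 L; 68.575 has 5 s.f., so the result keeps min(3, 5) = 3 s.f.
Rounded to 3 significant figures: 2.30 × 10^3 L.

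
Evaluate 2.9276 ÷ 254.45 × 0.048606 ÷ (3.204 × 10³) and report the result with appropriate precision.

2.9276 ÷ 254.45 × 0.048606 ÷ (3.204 × 10³) = 1.74544696904 × 10^-7…
Multiplication/division keeps the fewest significant figures: 2.9276 → 5 s.f., 254.45 → 5 s.f., 0.048606 → 5 s.f., 3.204 × 10³ → 4 s.f.; limit is 4.
Rounded to 4 significant figures: 1.745 × 10⁻⁷.

1.745 × 10⁻⁷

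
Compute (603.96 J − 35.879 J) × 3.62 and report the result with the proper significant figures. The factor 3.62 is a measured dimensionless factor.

603.96 J − 35.879 J = 568.081 J; the difference is limited to 2 decimal places (5 s.f.).
Carrying full precision, 568.081 × 3.62 = 2056.45322 J; 3.62 has 3 s.f., so the result keeps min(5, 3) = 3 s.f.
Rounded to 3 significant figures: 2.06 × 10³ J.

2.06 × 10³ J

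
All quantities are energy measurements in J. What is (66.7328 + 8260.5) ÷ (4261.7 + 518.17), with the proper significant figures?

66.7328 + 8260.5 = 8327.2328, limited to 1 d.p. → 5 s.f.; 4261.7 + 518.17 = 4779.87, limited to 1 d.p. → 5 s.f.
Carrying full precision, 8327.2328 ÷ 4779.87 = 1.74214629268…; keep min(5, 5) = 5 s.f.
Rounded to 5 significant figures: 1.7421.

1.7421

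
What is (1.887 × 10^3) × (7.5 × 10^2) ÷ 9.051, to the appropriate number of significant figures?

1.6 × 10^5

(1.887 × 10^3) × (7.5 × 10^2) ÷ 9.051 = 156363.937686…
Multiplication/division keeps the fewest significant figures: 1.887 × 10^3 → 4 s.f., 7.5 × 10^2 → 2 s.f., 9.051 → 4 s.f.; limit is 2.
Rounded to 2 significant figures: 1.6 × 10^5.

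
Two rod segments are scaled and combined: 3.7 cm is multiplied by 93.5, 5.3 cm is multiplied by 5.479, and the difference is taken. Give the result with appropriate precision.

3.2 × 10^2 cm

3.7 × 93.5 = 345.95 → 3.5 × 10^2 cm (2 s.f., last digit at the 10^1 place).
5.3 × 5.479 = 29.0387 → 29 cm (2 s.f., last digit at the 10^0 place).
Difference: 316.9113 cm; keep the coarser place, 10^1.
Result: 3.2 × 10^2 cm.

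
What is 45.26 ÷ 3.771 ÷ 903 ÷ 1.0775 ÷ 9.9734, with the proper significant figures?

45.26 ÷ 3.771 ÷ 903 ÷ 1.0775 ÷ 9.9734 = 0.001236829259…
Multiplication/division keeps the fewest significant figures: 45.26 → 4 s.f., 3.771 → 4 s.f., 903 → 3 s.f., 1.0775 → 5 s.f., 9.9734 → 5 s.f.; limit is 3.
Rounded to 3 significant figures: 0.00124.

0.00124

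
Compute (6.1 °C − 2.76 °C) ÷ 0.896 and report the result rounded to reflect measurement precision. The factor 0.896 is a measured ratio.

6.1 °C − 2.76 °C = 3.34 °C; the difference is limited to 1 decimal place (2 s.f.).
Carrying full precision, 3.34 ÷ 0.896 = 3.72767857143… °C; 0.896 has 3 s.f., so the result keeps min(2, 3) = 2 s.f.
Rounded to 2 significant figures: 3.7 °C.

3.7 °C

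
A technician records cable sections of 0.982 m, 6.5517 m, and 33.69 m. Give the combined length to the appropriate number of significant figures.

0.982 m + 6.5517 m + 33.69 m = 41.2237 m.
Addition/subtraction keeps the fewest decimal places: 0.982 → 3 decimal places, 6.5517 → 4 decimal places, 33.69 → 2 decimal places; limit is 2.
Rounded to 2 decimal places: 41.22 m.

41.22 m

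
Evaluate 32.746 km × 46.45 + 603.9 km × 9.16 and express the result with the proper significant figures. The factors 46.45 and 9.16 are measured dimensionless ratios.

7.05 × 10^3 km

32.746 × 46.45 = 1521.0517 → 1521 km (4 s.f., last digit at the 10^0 place).
603.9 × 9.16 = 5531.724 → 5.53 × 10^3 km (3 s.f., last digit at the 10^1 place).
Sum: 7052.7757 km; keep the coarser place, 10^1.
Result: 7.05 × 10^3 km.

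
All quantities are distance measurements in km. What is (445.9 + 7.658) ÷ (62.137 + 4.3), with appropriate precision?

445.9 + 7.658 = 453.558, limited to 1 d.p. → 4 s.f.; 62.137 + 4.3 = 66.437, limited to 1 d.p. → 3 s.f.
Carrying full precision, 453.558 ÷ 66.437 = 6.82688863133…; keep min(4, 3) = 3 s.f.
Rounded to 3 significant figures: 6.83.

6.83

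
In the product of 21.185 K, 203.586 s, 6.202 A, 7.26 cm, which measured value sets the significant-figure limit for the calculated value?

7.26 cm

21.185 K → 5 s.f.; 203.586 s → 6 s.f.; 6.202 A → 4 s.f.; 7.26 cm → 3 s.f.
The fewest is 3 significant figures, from 7.26 cm.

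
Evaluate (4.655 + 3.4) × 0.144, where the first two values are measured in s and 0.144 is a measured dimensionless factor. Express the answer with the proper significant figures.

4.655 s + 3.4 s = 8.055 s; the sum is limited to 1 decimal place (2 s.f.).
Carrying full precision, 8.055 × 0.144 = 1.15992 s; 0.144 has 3 s.f., so the result keeps min(2, 3) = 2 s.f.
Rounded to 2 significant figures: 1.2 s.

1.2 s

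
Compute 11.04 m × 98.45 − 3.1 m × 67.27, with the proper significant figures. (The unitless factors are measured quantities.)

11.04 × 98.45 = 1086.888 → 1.087 × 10³ m (4 s.f., last digit at the 10^0 place).
3.1 × 67.27 = 208.537 → 2.1 × 10² m (2 s.f., last digit at the 10^1 place).
Difference: 878.351 m; keep the coarser place, 10^1.
Result: 8.8 × 10² m.

8.8 × 10² m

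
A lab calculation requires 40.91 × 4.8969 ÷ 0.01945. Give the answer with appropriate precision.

40.91 × 4.8969 ÷ 0.01945 = 10299.8549614…
Multiplication/division keeps the fewest significant figures: 40.91 → 4 s.f., 4.8969 → 5 s.f., 0.01945 → 4 s.f.; limit is 4.
Rounded to 4 significant figures: 1.030 × 10⁴.

1.030 × 10⁴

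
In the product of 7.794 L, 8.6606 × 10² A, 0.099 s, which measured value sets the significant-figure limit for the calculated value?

7.794 L → 4 s.f.; 8.6606 × 10² A → 5 s.f.; 0.099 s → 2 s.f.
The fewest is 2 significant figures, from 0.099 s.

0.099 s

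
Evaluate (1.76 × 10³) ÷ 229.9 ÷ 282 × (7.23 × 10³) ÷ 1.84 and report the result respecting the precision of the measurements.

(1.76 × 10³) ÷ 229.9 ÷ 282 × (7.23 × 10³) ÷ 1.84 = 106.670679727…
Multiplication/division keeps the fewest significant figures: 1.76 × 10³ → 3 s.f., 229.9 → 4 s.f., 282 → 3 s.f., 7.23 × 10³ → 3 s.f., 1.84 → 3 s.f.; limit is 3.
Rounded to 3 significant figures: 107.

107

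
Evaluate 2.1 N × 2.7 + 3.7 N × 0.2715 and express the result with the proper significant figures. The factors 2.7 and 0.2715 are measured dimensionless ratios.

6.7 N

2.1 × 2.7 = 5.67 → 5.7 N (2 s.f., last digit at the 10^-1 place).
3.7 × 0.2715 = 1.00455 → 1.0 N (2 s.f., last digit at the 10^-1 place).
Sum: 6.67455 N; keep the coarser place, 10^-1.
Result: 6.7 N.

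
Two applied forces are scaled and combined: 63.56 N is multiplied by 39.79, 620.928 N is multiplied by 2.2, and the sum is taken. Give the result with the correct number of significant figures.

63.56 × 39.79 = 2529.0524 → 2529 N (4 s.f., last digit at the 10^0 place).
620.928 × 2.2 = 1366.0416 → 1.4 × 10^3 N (2 s.f., last digit at the 10^2 place).
Sum: 3895.094 N; keep the coarser place, 10^2.
Result: 3.9 × 10^3 N.

3.9 × 10^3 N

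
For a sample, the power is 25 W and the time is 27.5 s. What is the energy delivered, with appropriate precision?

6.9 × 10^2 J

energy delivered = 25 W × 27.5 s = 687.5 J.
25 has 2 significant figures; 27.5 has 3.
Division/multiplication keeps the fewest: 2 significant figures.
Rounded: 6.9 × 10^2 J.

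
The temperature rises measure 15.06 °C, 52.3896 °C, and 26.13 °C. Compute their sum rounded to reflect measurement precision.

15.06 °C + 52.3896 °C + 26.13 °C = 93.5796 °C.
Addition/subtraction keeps the fewest decimal places: 15.06 → 2 decimal places, 52.3896 → 4 decimal places, 26.13 → 2 decimal places; limit is 2.
Rounded to 2 decimal places: 93.58 °C.

93.58 °C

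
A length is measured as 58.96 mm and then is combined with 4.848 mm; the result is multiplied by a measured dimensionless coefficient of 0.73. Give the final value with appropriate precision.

47 mm

58.96 mm + 4.848 mm = 63.808 mm; the sum is limited to 2 decimal places (4 s.f.).
Carrying full precision, 63.808 × 0.73 = 46.57984 mm; 0.73 has 2 s.f., so the result keeps min(4, 2) = 2 s.f.
Rounded to 2 significant figures: 47 mm.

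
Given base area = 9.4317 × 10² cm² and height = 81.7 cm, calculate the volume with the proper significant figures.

volume = 9.4317 × 10² cm² × 81.7 cm = 77056.989 cm³.
9.4317 × 10² has 5 significant figures; 81.7 has 3.
Division/multiplication keeps the fewest: 3 significant figures.
Rounded: 7.71 × 10⁴ cm³.

7.71 × 10⁴ cm³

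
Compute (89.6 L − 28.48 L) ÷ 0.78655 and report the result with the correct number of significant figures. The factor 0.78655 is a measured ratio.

77.7 L

89.6 L − 28.48 L = 61.12 L; the difference is limited to 1 decimal place (3 s.f.).
Carrying full precision, 61.12 ÷ 0.78655 = 77.7064395143… L; 0.78655 has 5 s.f., so the result keeps min(3, 5) = 3 s.f.
Rounded to 3 significant figures: 77.7 L.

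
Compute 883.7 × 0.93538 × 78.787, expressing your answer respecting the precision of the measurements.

883.7 × 0.93538 × 78.787 = 65124.9643738…
Multiplication/division keeps the fewest significant figures: 883.7 → 4 s.f., 0.93538 → 5 s.f., 78.787 → 5 s.f.; limit is 4.
Rounded to 4 significant figures: 6.512 × 10⁴.

6.512 × 10⁴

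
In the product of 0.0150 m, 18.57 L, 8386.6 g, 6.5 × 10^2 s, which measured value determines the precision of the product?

6.5 × 10^2 s

0.0150 m → 3 s.f.; 18.57 L → 4 s.f.; 8386.6 g → 5 s.f.; 6.5 × 10^2 s → 2 s.f.
The fewest is 2 significant figures, from 6.5 × 10^2 s.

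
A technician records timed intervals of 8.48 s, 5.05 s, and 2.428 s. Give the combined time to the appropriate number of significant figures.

8.48 s + 5.05 s + 2.428 s = 15.958 s.
Addition/subtraction keeps the fewest decimal places: 8.48 → 2 decimal places, 5.05 → 2 decimal places, 2.428 → 3 decimal places; limit is 2.
Rounded to 2 decimal places: 15.96 s.

15.96 s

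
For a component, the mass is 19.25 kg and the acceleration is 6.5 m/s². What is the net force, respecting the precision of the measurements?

net force = 19.25 kg × 6.5 m/s² = 125.125 N.
19.25 has 4 significant figures; 6.5 has 2.
Division/multiplication keeps the fewest: 2 significant figures.
Rounded: 1.3 × 10² N.

1.3 × 10² N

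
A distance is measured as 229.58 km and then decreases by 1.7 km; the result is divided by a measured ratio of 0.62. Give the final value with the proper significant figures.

3.7 × 10² km

229.58 km − 1.7 km = 227.88 km; the difference is limited to 1 decimal place (4 s.f.).
Carrying full precision, 227.88 ÷ 0.62 = 367.548387097… km; 0.62 has 2 s.f., so the result keeps min(4, 2) = 2 s.f.
Rounded to 2 significant figures: 3.7 × 10² km.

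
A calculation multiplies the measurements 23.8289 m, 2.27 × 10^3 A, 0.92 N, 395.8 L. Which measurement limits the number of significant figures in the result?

0.92 N

23.8289 m → 6 s.f.; 2.27 × 10^3 A → 3 s.f.; 0.92 N → 2 s.f.; 395.8 L → 4 s.f.
The fewest is 2 significant figures, from 0.92 N.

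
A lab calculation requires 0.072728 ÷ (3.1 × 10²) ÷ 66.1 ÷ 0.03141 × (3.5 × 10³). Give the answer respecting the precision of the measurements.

0.072728 ÷ (3.1 × 10²) ÷ 66.1 ÷ 0.03141 × (3.5 × 10³) = 0.395492816276…
Multiplication/division keeps the fewest significant figures: 0.072728 → 5 s.f., 3.1 × 10² → 2 s.f., 66.1 → 3 s.f., 0.03141 → 4 s.f., 3.5 × 10³ → 2 s.f.; limit is 2.
Rounded to 2 significant figures: 0.40.

0.40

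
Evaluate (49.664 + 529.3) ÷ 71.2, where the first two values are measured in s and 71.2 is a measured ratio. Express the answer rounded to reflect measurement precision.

8.13 s

49.664 s + 529.3 s = 578.964 s; the sum is limited to 1 decimal place (4 s.f.).
Carrying full precision, 578.964 ÷ 71.2 = 8.13151685393… s; 71.2 has 3 s.f., so the result keeps min(4, 3) = 3 s.f.
Rounded to 3 significant figures: 8.13 s.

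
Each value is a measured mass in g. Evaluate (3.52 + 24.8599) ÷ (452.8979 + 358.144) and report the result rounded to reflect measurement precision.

3.52 + 24.8599 = 28.3799, limited to 2 d.p. → 4 s.f.; 452.8979 + 358.144 = 811.0419, limited to 3 d.p. → 6 s.f.
Carrying full precision, 28.3799 ÷ 811.0419 = 0.0349919036242…; keep min(4, 6) = 4 s.f.
Rounded to 4 significant figures: 0.03499.

0.03499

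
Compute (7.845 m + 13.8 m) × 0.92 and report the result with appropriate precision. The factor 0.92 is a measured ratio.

2.0 × 10¹ m

7.845 m + 13.8 m = 21.645 m; the sum is limited to 1 decimal place (3 s.f.).
Carrying full precision, 21.645 × 0.92 = 19.9134 m; 0.92 has 2 s.f., so the result keeps min(3, 2) = 2 s.f.
Rounded to 2 significant figures: 2.0 × 10¹ m.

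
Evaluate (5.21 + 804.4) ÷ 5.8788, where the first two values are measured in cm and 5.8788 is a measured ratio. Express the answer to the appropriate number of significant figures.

137.7 cm

5.21 cm + 804.4 cm = 809.61 cm; the sum is limited to 1 decimal place (4 s.f.).
Carrying full precision, 809.61 ÷ 5.8788 = 137.716880996… cm; 5.8788 has 5 s.f., so the result keeps min(4, 5) = 4 s.f.
Rounded to 4 significant figures: 137.7 cm.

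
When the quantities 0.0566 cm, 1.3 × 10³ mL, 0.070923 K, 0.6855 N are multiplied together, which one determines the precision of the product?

0.0566 cm → 3 s.f.; 1.3 × 10³ mL → 2 s.f.; 0.070923 K → 5 s.f.; 0.6855 N → 4 s.f.
The fewest is 2 significant figures, from 1.3 × 10³ mL.

1.3 × 10³ mL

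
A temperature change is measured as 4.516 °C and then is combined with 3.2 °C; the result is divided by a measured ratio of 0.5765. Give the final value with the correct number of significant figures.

13 °C

4.516 °C + 3.2 °C = 7.716 °C; the sum is limited to 1 decimal place (2 s.f.).
Carrying full precision, 7.716 ÷ 0.5765 = 13.3842150911… °C; 0.5765 has 4 s.f., so the result keeps min(2, 4) = 2 s.f.
Rounded to 2 significant figures: 13 °C.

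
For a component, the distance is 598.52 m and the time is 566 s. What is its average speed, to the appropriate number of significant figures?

average speed = 598.52 m ÷ 566 s = 1.05745583039… m/s.
598.52 has 5 significant figures; 566 has 3.
Division/multiplication keeps the fewest: 3 significant figures.
Rounded: 1.06 m/s.

1.06 m/s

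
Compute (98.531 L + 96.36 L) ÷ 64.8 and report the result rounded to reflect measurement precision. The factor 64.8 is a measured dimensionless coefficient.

3.01 L

98.531 L + 96.36 L = 194.891 L; the sum is limited to 2 decimal places (5 s.f.).
Carrying full precision, 194.891 ÷ 64.8 = 3.00757716049… L; 64.8 has 3 s.f., so the result keeps min(5, 3) = 3 s.f.
Rounded to 3 significant figures: 3.01 L.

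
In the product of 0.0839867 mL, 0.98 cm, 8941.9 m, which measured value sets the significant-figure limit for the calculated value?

0.98 cm

0.0839867 mL → 6 s.f.; 0.98 cm → 2 s.f.; 8941.9 m → 5 s.f.
The fewest is 2 significant figures, from 0.98 cm.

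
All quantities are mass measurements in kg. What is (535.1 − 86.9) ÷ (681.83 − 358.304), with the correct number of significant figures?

1.385

535.1 − 86.9 = 448.2, limited to 1 d.p. → 4 s.f.; 681.83 − 358.304 = 323.526, limited to 2 d.p. → 5 s.f.
Carrying full precision, 448.2 ÷ 323.526 = 1.3853600638…; keep min(4, 5) = 4 s.f.
Rounded to 4 significant figures: 1.385.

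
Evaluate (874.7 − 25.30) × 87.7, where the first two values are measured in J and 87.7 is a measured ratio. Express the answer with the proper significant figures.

7.45 × 10⁴ J

874.7 J − 25.30 J = 849.40 J; the difference is limited to 1 decimal place (4 s.f.).
Carrying full precision, 849.40 × 87.7 = 74492.38 J; 87.7 has 3 s.f., so the result keeps min(4, 3) = 3 s.f.
Rounded to 3 significant figures: 7.45 × 10⁴ J.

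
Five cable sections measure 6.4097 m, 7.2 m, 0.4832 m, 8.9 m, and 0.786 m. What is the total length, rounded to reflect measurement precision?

23.8 m

6.4097 m + 7.2 m + 0.4832 m + 8.9 m + 0.786 m = 23.7789 m.
Addition/subtraction keeps the fewest decimal places: 6.4097 → 4 decimal places, 7.2 → 1 decimal place, 0.4832 → 4 decimal places, 8.9 → 1 decimal place, 0.786 → 3 decimal places; limit is 1.
Rounded to 1 decimal place: 23.8 m.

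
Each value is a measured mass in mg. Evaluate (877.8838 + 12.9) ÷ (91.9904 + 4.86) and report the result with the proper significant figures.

877.8838 + 12.9 = 890.7838, limited to 1 d.p. → 4 s.f.; 91.9904 + 4.86 = 96.8504, limited to 2 d.p. → 4 s.f.
Carrying full precision, 890.7838 ÷ 96.8504 = 9.1975231904…; keep min(4, 4) = 4 s.f.
Rounded to 4 significant figures: 9.198.

9.198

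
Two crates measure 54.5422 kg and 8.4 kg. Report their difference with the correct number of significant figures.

54.5422 kg − 8.4 kg = 46.1422 kg.
Addition/subtraction keeps the fewest decimal places: 54.5422 → 4 decimal places, 8.4 → 1 decimal place; limit is 1.
Rounded to 1 decimal place: 46.1 kg.

46.1 kg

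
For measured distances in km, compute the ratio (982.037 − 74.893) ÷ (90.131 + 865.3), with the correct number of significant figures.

982.037 − 74.893 = 907.144, limited to 3 d.p. → 6 s.f.; 90.131 + 865.3 = 955.431, limited to 1 d.p. → 4 s.f.
Carrying full precision, 907.144 ÷ 955.431 = 0.949460505259…; keep min(6, 4) = 4 s.f.
Rounded to 4 significant figures: 0.9495.

0.9495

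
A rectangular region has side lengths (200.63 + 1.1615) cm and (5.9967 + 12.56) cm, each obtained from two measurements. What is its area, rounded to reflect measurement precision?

200.63 + 1.1615 = 201.7915, limited to 2 d.p. → 5 s.f.; 5.9967 + 12.56 = 18.5567, limited to 2 d.p. → 4 s.f.
Carrying full precision, 201.7915 × 18.5567 = 3744.58432805; keep min(5, 4) = 4 s.f.
Rounded to 4 significant figures: 3745 cm².

3745 cm²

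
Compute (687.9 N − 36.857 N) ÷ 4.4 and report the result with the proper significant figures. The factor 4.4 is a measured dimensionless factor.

1.5 × 10^2 N

687.9 N − 36.857 N = 651.043 N; the difference is limited to 1 decimal place (4 s.f.).
Carrying full precision, 651.043 ÷ 4.4 = 147.964318182… N; 4.4 has 2 s.f., so the result keeps min(4, 2) = 2 s.f.
Rounded to 2 significant figures: 1.5 × 10^2 N.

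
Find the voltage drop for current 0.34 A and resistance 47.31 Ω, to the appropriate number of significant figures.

voltage drop = 0.34 A × 47.31 Ω = 16.0854 V.
0.34 has 2 significant figures; 47.31 has 4.
Division/multiplication keeps the fewest: 2 significant figures.
Rounded: 16 V.

16 V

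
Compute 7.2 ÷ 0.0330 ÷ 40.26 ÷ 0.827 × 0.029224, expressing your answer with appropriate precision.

7.2 ÷ 0.0330 ÷ 40.26 ÷ 0.827 × 0.029224 = 0.191504478884…
Multiplication/division keeps the fewest significant figures: 7.2 → 2 s.f., 0.0330 → 3 s.f., 40.26 → 4 s.f., 0.827 → 3 s.f., 0.029224 → 5 s.f.; limit is 2.
Rounded to 2 significant figures: 0.19.

0.19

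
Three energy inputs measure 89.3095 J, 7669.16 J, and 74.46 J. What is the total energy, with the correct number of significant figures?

7832.93 J

89.3095 J + 7669.16 J + 74.46 J = 7832.9295 J.
Addition/subtraction keeps the fewest decimal places: 89.3095 → 4 decimal places, 7669.16 → 2 decimal places, 74.46 → 2 decimal places; limit is 2.
Rounded to 2 decimal places: 7832.93 J.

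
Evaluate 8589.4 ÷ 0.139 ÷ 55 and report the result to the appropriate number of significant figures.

1.1 × 10³

8589.4 ÷ 0.139 ÷ 55 = 1123.53172008…
Multiplication/division keeps the fewest significant figures: 8589.4 → 5 s.f., 0.139 → 3 s.f., 55 → 2 s.f.; limit is 2.
Rounded to 2 significant figures: 1.1 × 10³.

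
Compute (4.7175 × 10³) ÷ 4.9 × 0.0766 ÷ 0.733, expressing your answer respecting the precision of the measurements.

(4.7175 × 10³) ÷ 4.9 × 0.0766 ÷ 0.733 = 100.609878331…
Multiplication/division keeps the fewest significant figures: 4.7175 × 10³ → 5 s.f., 4.9 → 2 s.f., 0.0766 → 3 s.f., 0.733 → 3 s.f.; limit is 2.
Rounded to 2 significant figures: 1.0 × 10².

1.0 × 10²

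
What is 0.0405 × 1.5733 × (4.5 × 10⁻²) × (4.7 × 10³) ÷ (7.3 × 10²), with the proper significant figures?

0.018

0.0405 × 1.5733 × (4.5 × 10⁻²) × (4.7 × 10³) ÷ (7.3 × 10²) = 0.0184609513356…
Multiplication/division keeps the fewest significant figures: 0.0405 → 3 s.f., 1.5733 → 5 s.f., 4.5 × 10⁻² → 2 s.f., 4.7 × 10³ → 2 s.f., 7.3 × 10² → 2 s.f.; limit is 2.
Rounded to 2 significant figures: 0.018.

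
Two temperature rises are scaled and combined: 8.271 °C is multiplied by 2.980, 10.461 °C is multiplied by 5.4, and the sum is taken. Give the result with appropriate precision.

81 °C

8.271 × 2.980 = 24.64758 → 24.65 °C (4 s.f., last digit at the 10^-2 place).
10.461 × 5.4 = 56.4894 → 56 °C (2 s.f., last digit at the 10^0 place).
Sum: 81.13698 °C; keep the coarser place, 10^0.
Result: 81 °C.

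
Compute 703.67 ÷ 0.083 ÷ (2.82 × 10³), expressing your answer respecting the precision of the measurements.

703.67 ÷ 0.083 ÷ (2.82 × 10³) = 3.00636588909…
Multiplication/division keeps the fewest significant figures: 703.67 → 5 s.f., 0.083 → 2 s.f., 2.82 × 10³ → 3 s.f.; limit is 2.
Rounded to 2 significant figures: 3.0.

3.0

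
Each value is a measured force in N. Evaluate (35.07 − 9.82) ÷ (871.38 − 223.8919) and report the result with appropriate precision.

0.03900

35.07 − 9.82 = 25.25, limited to 2 d.p. → 4 s.f.; 871.38 − 223.8919 = 647.4881, limited to 2 d.p. → 5 s.f.
Carrying full precision, 25.25 ÷ 647.4881 = 0.0389968556951…; keep min(4, 5) = 4 s.f.
Rounded to 4 significant figures: 0.03900.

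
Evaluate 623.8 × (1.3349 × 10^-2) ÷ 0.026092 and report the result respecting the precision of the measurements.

319.1

623.8 × (1.3349 × 10^-2) ÷ 0.026092 = 319.144036486…
Multiplication/division keeps the fewest significant figures: 623.8 → 4 s.f., 1.3349 × 10^-2 → 5 s.f., 0.026092 → 5 s.f.; limit is 4.
Rounded to 4 significant figures: 319.1.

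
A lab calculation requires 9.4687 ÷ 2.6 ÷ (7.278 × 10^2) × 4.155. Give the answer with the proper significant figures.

0.021

9.4687 ÷ 2.6 ÷ (7.278 × 10^2) × 4.155 = 0.020791029076…
Multiplication/division keeps the fewest significant figures: 9.4687 → 5 s.f., 2.6 → 2 s.f., 7.278 × 10^2 → 4 s.f., 4.155 → 4 s.f.; limit is 2.
Rounded to 2 significant figures: 0.021.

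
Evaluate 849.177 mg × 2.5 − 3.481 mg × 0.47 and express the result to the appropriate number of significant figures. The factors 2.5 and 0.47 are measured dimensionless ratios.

849.177 × 2.5 = 2122.9425 → 2.1 × 10³ mg (2 s.f., last digit at the 10^2 place).
3.481 × 0.47 = 1.63607 → 1.6 mg (2 s.f., last digit at the 10^-1 place).
Difference: 2121.30643 mg; keep the coarser place, 10^2.
Result: 2.1 × 10³ mg.

2.1 × 10³ mg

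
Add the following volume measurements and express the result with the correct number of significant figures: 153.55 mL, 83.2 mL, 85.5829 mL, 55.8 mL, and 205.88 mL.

584.0 mL

153.55 mL + 83.2 mL + 85.5829 mL + 55.8 mL + 205.88 mL = 584.0129 mL.
Addition/subtraction keeps the fewest decimal places: 153.55 → 2 decimal places, 83.2 → 1 decimal place, 85.5829 → 4 decimal places, 55.8 → 1 decimal place, 205.88 → 2 decimal places; limit is 1.
Rounded to 1 decimal place: 584.0 mL.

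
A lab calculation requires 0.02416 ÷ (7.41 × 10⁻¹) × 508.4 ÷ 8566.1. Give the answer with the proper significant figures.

0.02416 ÷ (7.41 × 10⁻¹) × 508.4 ÷ 8566.1 = 0.00193508980044…
Multiplication/division keeps the fewest significant figures: 0.02416 → 4 s.f., 7.41 × 10⁻¹ → 3 s.f., 508.4 → 4 s.f., 8566.1 → 5 s.f.; limit is 3.
Rounded to 3 significant figures: 0.00194.

0.00194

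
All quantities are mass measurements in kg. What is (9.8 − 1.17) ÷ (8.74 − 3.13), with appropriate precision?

9.8 − 1.17 = 8.63, limited to 1 d.p. → 2 s.f.; 8.74 − 3.13 = 5.61, limited to 2 d.p. → 3 s.f.
Carrying full precision, 8.63 ÷ 5.61 = 1.53832442068…; keep min(2, 3) = 2 s.f.
Rounded to 2 significant figures: 1.5.

1.5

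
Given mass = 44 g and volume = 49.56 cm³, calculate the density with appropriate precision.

density = 44 g ÷ 49.56 cm³ = 0.88781275222… g/cm³.
44 has 2 significant figures; 49.56 has 4.
Division/multiplication keeps the fewest: 2 significant figures.
Rounded: 0.89 g/cm³.

0.89 g/cm³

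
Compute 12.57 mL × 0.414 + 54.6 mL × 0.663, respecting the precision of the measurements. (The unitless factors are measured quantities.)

12.57 × 0.414 = 5.20398 → 5.20 mL (3 s.f., last digit at the 10^-2 place).
54.6 × 0.663 = 36.1998 → 36.2 mL (3 s.f., last digit at the 10^-1 place).
Sum: 41.40378 mL; keep the coarser place, 10^-1.
Result: 41.4 mL.

41.4 mL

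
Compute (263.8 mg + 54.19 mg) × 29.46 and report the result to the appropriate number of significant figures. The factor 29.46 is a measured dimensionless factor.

263.8 mg + 54.19 mg = 317.99 mg; the sum is limited to 1 decimal place (4 s.f.).
Carrying full precision, 317.99 × 29.46 = 9367.9854 mg; 29.46 has 4 s.f., so the result keeps min(4, 4) = 4 s.f.
Rounded to 4 significant figures: 9.368 × 10³ mg.

9.368 × 10³ mg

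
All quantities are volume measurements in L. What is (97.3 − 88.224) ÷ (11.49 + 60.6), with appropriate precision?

0.13

97.3 − 88.224 = 9.076, limited to 1 d.p. → 2 s.f.; 11.49 + 60.6 = 72.09, limited to 1 d.p. → 3 s.f.
Carrying full precision, 9.076 ÷ 72.09 = 0.125898182827…; keep min(2, 3) = 2 s.f.
Rounded to 2 significant figures: 0.13.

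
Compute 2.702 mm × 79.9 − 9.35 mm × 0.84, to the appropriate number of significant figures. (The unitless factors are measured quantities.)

208 mm

2.702 × 79.9 = 215.8898 → 216 mm (3 s.f., last digit at the 10^0 place).
9.35 × 0.84 = 7.854 → 7.9 mm (2 s.f., last digit at the 10^-1 place).
Difference: 208.0358 mm; keep the coarser place, 10^0.
Result: 208 mm.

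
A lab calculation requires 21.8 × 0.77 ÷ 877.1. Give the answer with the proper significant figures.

21.8 × 0.77 ÷ 877.1 = 0.0191380686353…
Multiplication/division keeps the fewest significant figures: 21.8 → 3 s.f., 0.77 → 2 s.f., 877.1 → 4 s.f.; limit is 2.
Rounded to 2 significant figures: 0.019.

0.019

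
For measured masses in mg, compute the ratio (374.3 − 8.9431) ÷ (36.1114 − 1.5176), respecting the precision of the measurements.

374.3 − 8.9431 = 365.3569, limited to 1 d.p. → 4 s.f.; 36.1114 − 1.5176 = 34.5938, limited to 4 d.p. → 6 s.f.
Carrying full precision, 365.3569 ÷ 34.5938 = 10.5613404714…; keep min(4, 6) = 4 s.f.
Rounded to 4 significant figures: 10.56.

10.56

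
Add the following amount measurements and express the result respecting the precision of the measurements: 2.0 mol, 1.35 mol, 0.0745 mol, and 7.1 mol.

2.0 mol + 1.35 mol + 0.0745 mol + 7.1 mol = 10.5245 mol.
Addition/subtraction keeps the fewest decimal places: 2.0 → 1 decimal place, 1.35 → 2 decimal places, 0.0745 → 4 decimal places, 7.1 → 1 decimal place; limit is 1.
Rounded to 1 decimal place: 10.5 mol.

10.5 mol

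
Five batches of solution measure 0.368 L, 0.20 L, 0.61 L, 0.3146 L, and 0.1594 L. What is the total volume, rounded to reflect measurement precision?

1.65 L

0.368 L + 0.20 L + 0.61 L + 0.3146 L + 0.1594 L = 1.6520 L.
Addition/subtraction keeps the fewest decimal places: 0.368 → 3 decimal places, 0.20 → 2 decimal places, 0.61 → 2 decimal places, 0.3146 → 4 decimal places, 0.1594 → 4 decimal places; limit is 2.
Rounded to 2 decimal places: 1.65 L.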